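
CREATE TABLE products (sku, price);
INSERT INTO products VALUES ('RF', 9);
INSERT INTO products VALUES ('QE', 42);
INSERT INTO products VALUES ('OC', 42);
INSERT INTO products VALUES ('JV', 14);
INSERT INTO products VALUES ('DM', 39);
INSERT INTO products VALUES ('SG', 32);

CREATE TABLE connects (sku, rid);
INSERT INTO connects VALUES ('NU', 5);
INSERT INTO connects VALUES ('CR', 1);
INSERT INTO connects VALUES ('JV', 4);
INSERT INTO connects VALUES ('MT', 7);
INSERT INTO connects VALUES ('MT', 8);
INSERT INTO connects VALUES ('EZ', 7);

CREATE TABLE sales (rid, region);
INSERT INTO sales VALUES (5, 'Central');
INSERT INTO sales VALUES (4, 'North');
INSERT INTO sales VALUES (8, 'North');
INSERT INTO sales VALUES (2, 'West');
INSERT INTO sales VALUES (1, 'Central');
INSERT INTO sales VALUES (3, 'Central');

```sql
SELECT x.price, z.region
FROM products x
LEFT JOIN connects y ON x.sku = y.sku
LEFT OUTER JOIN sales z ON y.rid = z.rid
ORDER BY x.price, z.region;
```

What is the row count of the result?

6

Step 1 — x LEFT JOIN y on sku → 6 row(s).
Then LEFT JOIN `sales z` on rid: each of those 6 rows is kept; rows whose y.rid has no match in z get NULL for z's columns.
Result: 6 row(s).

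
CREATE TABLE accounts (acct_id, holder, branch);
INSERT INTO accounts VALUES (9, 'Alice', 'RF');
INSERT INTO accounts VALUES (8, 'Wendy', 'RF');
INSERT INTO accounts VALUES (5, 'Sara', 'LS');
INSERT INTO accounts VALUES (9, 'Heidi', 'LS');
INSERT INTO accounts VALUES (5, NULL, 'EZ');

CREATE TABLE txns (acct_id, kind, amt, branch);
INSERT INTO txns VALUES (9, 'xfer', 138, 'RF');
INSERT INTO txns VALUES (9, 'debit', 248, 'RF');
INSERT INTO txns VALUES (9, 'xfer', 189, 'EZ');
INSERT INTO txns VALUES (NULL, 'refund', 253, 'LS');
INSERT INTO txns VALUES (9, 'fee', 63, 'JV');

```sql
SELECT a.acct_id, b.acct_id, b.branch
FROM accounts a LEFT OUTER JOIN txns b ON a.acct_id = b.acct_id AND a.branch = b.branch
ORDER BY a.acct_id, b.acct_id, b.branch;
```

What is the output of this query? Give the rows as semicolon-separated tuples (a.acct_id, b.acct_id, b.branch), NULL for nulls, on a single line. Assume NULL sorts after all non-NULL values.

LEFT JOIN keeps every row from `accounts`; unmatched rows get NULL for `txns`'s columns.
Matching on a.acct_id = b.acct_id AND a.branch = b.branch. A NULL in a compared column never satisfies the condition.
Matched pairs: 2; unmatched a rows kept: 4.

(5, NULL, NULL); (5, NULL, NULL); (8, NULL, NULL); (9, 9, RF); (9, 9, RF); (9, NULL, NULL)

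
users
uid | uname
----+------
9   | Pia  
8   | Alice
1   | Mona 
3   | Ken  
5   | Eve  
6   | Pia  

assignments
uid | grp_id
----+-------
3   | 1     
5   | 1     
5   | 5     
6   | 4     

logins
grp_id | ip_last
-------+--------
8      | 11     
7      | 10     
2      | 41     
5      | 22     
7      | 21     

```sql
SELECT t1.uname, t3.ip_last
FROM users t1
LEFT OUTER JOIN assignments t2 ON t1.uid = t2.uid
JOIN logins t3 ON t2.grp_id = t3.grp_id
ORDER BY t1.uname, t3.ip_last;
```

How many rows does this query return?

1

Step 1 — t1 LEFT JOIN t2 on uid → 7 row(s).
Then INNER JOIN `logins t3` on grp_id: keep only rows whose t2.grp_id appears in t3.
Result: 1 row(s).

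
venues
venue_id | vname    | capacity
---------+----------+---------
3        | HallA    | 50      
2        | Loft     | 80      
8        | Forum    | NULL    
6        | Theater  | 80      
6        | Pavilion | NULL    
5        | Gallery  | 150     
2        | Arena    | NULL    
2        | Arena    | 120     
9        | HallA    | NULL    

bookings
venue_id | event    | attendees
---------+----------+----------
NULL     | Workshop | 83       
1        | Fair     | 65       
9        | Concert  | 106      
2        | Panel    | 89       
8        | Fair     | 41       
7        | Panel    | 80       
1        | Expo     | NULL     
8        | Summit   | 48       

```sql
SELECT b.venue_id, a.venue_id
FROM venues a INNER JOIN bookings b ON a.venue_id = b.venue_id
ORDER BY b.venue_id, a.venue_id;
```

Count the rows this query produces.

6

INNER JOIN keeps only pairs where the ON condition holds.
Matching on a.venue_id = b.venue_id. A NULL in a compared column never satisfies the condition.
- a (venue_id=3) has no partner → excluded.
- a (venue_id=2) pairs with 1 row(s) of b.
- a (venue_id=8) pairs with 2 row(s) of b.
- a (venue_id=6) has no partner → excluded.
- a (venue_id=6) has no partner → excluded.
- a (venue_id=5) has no partner → excluded.
- a (venue_id=2) pairs with 1 row(s) of b.
- a (venue_id=2) pairs with 1 row(s) of b.
- a (venue_id=9) pairs with 1 row(s) of b.
Total: 6 rows.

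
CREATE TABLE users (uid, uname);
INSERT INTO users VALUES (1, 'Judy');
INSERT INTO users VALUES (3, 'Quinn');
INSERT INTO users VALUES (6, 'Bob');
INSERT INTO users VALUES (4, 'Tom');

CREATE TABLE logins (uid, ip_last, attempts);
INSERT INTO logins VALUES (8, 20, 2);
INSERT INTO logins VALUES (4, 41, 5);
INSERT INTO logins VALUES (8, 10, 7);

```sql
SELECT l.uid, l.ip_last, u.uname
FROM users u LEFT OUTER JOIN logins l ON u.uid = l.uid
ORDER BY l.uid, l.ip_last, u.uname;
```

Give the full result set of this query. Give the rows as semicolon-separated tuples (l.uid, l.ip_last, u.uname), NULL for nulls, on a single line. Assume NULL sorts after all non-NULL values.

(4, 41, Tom); (NULL, NULL, Bob); (NULL, NULL, Judy); (NULL, NULL, Quinn)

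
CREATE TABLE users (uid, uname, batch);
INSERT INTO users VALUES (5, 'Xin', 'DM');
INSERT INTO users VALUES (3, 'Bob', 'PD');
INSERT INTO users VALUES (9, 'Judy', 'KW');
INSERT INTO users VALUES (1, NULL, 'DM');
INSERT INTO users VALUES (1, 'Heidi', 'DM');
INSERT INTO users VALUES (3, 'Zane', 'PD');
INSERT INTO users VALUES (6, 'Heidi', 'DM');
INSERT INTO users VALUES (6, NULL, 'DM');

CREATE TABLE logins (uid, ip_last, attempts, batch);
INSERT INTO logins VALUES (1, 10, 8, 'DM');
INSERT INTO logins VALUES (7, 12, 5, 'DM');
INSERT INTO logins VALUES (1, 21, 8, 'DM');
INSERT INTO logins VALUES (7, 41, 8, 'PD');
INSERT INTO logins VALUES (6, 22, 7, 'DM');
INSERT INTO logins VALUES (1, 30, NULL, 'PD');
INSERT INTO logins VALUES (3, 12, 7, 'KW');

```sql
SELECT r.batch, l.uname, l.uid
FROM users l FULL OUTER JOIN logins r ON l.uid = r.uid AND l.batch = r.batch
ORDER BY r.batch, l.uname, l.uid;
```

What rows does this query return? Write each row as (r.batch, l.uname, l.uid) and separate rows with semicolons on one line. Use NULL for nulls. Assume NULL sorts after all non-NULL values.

(DM, Heidi, 1); (DM, Heidi, 1); (DM, Heidi, 6); (DM, NULL, 1); (DM, NULL, 1); (DM, NULL, 6); (DM, NULL, NULL); (KW, NULL, NULL); (PD, NULL, NULL); (PD, NULL, NULL); (NULL, Bob, 3); (NULL, Judy, 9); (NULL, Xin, 5); (NULL, Zane, 3)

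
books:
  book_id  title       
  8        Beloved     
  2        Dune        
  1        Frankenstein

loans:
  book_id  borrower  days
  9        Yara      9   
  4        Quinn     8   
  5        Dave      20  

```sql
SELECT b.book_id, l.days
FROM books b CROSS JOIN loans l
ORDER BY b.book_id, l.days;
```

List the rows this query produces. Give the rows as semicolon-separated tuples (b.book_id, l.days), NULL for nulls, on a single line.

(1, 8); (1, 9); (1, 20); (2, 8); (2, 9); (2, 20); (8, 8); (8, 9); (8, 20)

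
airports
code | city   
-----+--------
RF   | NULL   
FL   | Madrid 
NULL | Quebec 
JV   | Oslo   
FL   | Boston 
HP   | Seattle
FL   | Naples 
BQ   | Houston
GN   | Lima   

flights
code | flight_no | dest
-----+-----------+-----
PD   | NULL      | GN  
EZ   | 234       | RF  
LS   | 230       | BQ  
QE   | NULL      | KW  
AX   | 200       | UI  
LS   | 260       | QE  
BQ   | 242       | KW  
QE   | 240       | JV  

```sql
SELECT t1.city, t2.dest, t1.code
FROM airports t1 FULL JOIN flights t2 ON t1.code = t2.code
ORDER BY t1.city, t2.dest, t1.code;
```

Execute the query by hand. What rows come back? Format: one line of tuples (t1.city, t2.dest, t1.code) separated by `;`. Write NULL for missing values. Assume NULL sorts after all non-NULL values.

(Boston, NULL, FL); (Houston, KW, BQ); (Lima, NULL, GN); (Madrid, NULL, FL); (Naples, NULL, FL); (Oslo, NULL, JV); (Quebec, NULL, NULL); (Seattle, NULL, HP); (NULL, BQ, NULL); (NULL, GN, NULL); (NULL, JV, NULL); (NULL, KW, NULL); (NULL, QE, NULL); (NULL, RF, NULL); (NULL, UI, NULL); (NULL, NULL, RF)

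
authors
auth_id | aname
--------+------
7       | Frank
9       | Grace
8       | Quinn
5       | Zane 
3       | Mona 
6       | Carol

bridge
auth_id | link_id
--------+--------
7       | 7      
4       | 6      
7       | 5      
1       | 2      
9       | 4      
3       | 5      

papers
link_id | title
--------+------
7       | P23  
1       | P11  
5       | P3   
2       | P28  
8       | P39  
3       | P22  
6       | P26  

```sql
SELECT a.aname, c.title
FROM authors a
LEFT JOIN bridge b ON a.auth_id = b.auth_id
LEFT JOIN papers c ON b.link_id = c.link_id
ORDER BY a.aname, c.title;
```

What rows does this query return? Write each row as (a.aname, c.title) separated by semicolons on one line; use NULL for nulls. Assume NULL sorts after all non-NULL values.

(Carol, NULL); (Frank, P23); (Frank, P3); (Grace, NULL); (Mona, P3); (Quinn, NULL); (Zane, NULL)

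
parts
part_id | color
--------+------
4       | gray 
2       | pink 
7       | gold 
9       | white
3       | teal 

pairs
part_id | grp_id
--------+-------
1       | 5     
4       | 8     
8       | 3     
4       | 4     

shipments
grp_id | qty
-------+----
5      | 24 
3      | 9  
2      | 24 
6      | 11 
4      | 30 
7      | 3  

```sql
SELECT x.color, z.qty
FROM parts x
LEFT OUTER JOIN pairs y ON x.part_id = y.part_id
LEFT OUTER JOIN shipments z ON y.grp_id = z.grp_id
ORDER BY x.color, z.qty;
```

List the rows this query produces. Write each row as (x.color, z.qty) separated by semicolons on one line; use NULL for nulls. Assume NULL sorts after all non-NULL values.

Joins associate left-to-right: parts LEFT JOIN pairs on part_id gives 6 intermediate row(s).
Then LEFT JOIN `shipments z` on grp_id: each of those 6 rows is kept; rows whose y.grp_id has no match in z get NULL for z's columns.

(gold, NULL); (gray, 30); (gray, NULL); (pink, NULL); (teal, NULL); (white, NULL)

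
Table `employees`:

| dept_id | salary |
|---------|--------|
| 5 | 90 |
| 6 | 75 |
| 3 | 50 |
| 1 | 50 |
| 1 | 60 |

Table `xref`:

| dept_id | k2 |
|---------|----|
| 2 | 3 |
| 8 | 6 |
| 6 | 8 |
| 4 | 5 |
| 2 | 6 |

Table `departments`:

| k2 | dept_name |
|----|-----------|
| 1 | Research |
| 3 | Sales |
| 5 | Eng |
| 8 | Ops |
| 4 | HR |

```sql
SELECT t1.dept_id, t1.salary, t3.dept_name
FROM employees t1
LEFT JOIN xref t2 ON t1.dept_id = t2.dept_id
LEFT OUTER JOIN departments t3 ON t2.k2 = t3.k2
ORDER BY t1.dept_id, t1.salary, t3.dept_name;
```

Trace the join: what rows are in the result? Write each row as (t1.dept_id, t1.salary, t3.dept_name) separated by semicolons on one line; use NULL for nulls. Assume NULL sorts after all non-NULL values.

(1, 50, NULL); (1, 60, NULL); (3, 50, NULL); (5, 90, NULL); (6, 75, Ops)

Step 1 — t1 LEFT JOIN t2 on dept_id → 5 row(s).
Then LEFT JOIN `departments t3` on k2: each of those 5 rows is kept; rows whose t2.k2 has no match in t3 get NULL for t3's columns.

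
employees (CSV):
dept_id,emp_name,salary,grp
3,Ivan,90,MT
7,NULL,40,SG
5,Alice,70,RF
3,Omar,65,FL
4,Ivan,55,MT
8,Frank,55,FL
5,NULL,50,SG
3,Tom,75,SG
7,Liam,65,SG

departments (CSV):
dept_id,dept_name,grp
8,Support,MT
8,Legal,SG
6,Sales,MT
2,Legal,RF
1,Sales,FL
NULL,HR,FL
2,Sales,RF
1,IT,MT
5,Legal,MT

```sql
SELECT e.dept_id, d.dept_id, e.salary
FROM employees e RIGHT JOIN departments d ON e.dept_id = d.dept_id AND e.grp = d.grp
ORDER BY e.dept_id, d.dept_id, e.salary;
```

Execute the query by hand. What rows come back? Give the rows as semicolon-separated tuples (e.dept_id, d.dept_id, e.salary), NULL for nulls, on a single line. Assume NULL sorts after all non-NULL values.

(NULL, 1, NULL); (NULL, 1, NULL); (NULL, 2, NULL); (NULL, 2, NULL); (NULL, 5, NULL); (NULL, 6, NULL); (NULL, 8, NULL); (NULL, 8, NULL); (NULL, NULL, NULL)

RIGHT JOIN keeps every row from `departments`; unmatched rows get NULL for `employees`'s columns.
Matching on e.dept_id = d.dept_id AND e.grp = d.grp. A NULL in a compared column never satisfies the condition.
Matched pairs: 0; unmatched d rows kept: 9.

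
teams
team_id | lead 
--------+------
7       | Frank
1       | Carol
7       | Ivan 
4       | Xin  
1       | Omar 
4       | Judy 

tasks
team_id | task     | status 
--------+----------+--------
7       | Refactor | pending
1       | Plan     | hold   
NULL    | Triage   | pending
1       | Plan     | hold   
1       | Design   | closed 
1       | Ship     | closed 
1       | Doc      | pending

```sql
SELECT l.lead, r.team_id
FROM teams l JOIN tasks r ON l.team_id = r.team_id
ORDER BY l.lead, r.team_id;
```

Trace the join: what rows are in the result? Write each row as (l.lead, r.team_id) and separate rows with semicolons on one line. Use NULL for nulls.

INNER JOIN keeps only pairs where the ON condition holds.
Matching on l.team_id = r.team_id. A NULL in a compared column never satisfies the condition.
- l (team_id=7) pairs with 1 row(s) of r.
- l (team_id=1) pairs with 5 row(s) of r.
- l (team_id=7) pairs with 1 row(s) of r.
- l (team_id=4) has no partner → excluded.
- l (team_id=1) pairs with 5 row(s) of r.
- l (team_id=4) has no partner → excluded.

(Carol, 1); (Carol, 1); (Carol, 1); (Carol, 1); (Carol, 1); (Frank, 7); (Ivan, 7); (Omar, 1); (Omar, 1); (Omar, 1); (Omar, 1); (Omar, 1)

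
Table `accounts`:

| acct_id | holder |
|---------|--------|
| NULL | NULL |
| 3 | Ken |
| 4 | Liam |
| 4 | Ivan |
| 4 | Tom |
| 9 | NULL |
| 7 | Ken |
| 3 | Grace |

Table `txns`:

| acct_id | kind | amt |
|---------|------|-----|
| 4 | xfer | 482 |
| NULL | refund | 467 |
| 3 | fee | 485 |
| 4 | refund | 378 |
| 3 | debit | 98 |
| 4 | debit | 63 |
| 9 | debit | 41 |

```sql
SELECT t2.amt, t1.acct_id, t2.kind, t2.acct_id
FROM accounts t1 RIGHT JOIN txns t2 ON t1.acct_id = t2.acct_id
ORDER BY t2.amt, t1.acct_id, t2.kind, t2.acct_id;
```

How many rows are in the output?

RIGHT JOIN keeps every row from `txns`; unmatched rows get NULL for `accounts`'s columns.
Matching on t1.acct_id = t2.acct_id. A NULL in a compared column never satisfies the condition.
- t1[0] acct_id=NULL → no match.
- t1[1] acct_id=3 → 2 match(es) in t2 → 2 row(s).
- t1[2] acct_id=4 → 3 match(es) in t2 → 3 row(s).
- t1[3] acct_id=4 → 3 match(es) in t2 → 3 row(s).
- t1[4] acct_id=4 → 3 match(es) in t2 → 3 row(s).
- t1[5] acct_id=9 → 1 match(es) in t2 → 1 row(s).
- t1[6] acct_id=7 → no match.
- t1[7] acct_id=3 → 2 match(es) in t2 → 2 row(s).
- 1 t2 row(s) had no t1 match → kept, t1 columns NULL.
Total: 14 matched + 1 padded = 15 rows.

15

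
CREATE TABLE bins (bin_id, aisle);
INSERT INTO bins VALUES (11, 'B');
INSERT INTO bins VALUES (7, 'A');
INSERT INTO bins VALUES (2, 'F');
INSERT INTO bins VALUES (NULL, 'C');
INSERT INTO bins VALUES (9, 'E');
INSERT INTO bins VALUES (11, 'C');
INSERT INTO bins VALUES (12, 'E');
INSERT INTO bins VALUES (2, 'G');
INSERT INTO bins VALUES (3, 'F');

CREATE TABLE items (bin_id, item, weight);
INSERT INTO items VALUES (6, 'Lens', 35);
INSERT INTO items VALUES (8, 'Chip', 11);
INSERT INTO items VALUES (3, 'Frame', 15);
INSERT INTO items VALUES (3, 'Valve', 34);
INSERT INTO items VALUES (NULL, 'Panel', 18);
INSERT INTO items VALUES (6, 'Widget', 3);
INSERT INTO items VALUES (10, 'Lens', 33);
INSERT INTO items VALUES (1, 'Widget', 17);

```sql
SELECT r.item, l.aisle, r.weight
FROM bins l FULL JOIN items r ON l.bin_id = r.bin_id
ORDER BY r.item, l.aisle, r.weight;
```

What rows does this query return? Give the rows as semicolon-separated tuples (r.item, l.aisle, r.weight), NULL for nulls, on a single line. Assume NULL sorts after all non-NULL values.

(Chip, NULL, 11); (Frame, F, 15); (Lens, NULL, 33); (Lens, NULL, 35); (Panel, NULL, 18); (Valve, F, 34); (Widget, NULL, 3); (Widget, NULL, 17); (NULL, A, NULL); (NULL, B, NULL); (NULL, C, NULL); (NULL, C, NULL); (NULL, E, NULL); (NULL, E, NULL); (NULL, F, NULL); (NULL, G, NULL)

FULL OUTER JOIN keeps every row from both sides; unmatched rows get NULL for the other side's columns.
Matching on l.bin_id = r.bin_id. A NULL in a compared column never satisfies the condition.
- l (bin_id=11) has no partner → padded with NULL.
- l (bin_id=7) has no partner → padded with NULL.
- l (bin_id=2) has no partner → padded with NULL.
- l (bin_id=NULL) has no partner → padded with NULL.
- l (bin_id=9) has no partner → padded with NULL.
- l (bin_id=11) has no partner → padded with NULL.
- l (bin_id=12) has no partner → padded with NULL.
- l (bin_id=2) has no partner → padded with NULL.
- l (bin_id=3) pairs with 2 row(s) of r.
- 6 r row(s) had no l match → kept, l columns NULL.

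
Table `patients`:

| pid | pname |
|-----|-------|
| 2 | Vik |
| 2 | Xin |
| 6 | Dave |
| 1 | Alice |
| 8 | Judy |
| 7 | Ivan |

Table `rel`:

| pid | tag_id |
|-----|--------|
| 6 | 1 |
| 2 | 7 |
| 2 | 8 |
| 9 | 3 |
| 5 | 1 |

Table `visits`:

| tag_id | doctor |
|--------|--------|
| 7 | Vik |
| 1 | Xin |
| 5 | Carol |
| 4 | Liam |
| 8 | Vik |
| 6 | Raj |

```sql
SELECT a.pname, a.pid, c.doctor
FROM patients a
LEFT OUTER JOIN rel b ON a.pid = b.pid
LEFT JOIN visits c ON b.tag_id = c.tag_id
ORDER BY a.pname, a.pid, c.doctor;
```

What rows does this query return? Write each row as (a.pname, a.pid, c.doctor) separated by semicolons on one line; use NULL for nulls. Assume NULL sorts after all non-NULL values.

(Alice, 1, NULL); (Dave, 6, Xin); (Ivan, 7, NULL); (Judy, 8, NULL); (Vik, 2, Vik); (Vik, 2, Vik); (Xin, 2, Vik); (Xin, 2, Vik)

Step 1 — a LEFT JOIN b on pid → 8 row(s).
Then LEFT JOIN `visits c` on tag_id: each of those 8 rows is kept; rows whose b.tag_id has no match in c get NULL for c's columns.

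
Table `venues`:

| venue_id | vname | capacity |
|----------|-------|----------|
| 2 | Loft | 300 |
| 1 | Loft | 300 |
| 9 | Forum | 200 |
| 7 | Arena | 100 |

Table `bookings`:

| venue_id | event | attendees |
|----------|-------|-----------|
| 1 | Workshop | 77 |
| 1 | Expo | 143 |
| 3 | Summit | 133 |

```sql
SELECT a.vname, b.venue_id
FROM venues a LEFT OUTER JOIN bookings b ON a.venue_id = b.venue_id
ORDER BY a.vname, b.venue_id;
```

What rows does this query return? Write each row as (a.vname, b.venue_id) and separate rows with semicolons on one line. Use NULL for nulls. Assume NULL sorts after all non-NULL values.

LEFT JOIN keeps every row from `venues`; unmatched rows get NULL for `bookings`'s columns.
Matching on a.venue_id = b.venue_id.
Matched pairs: 2; unmatched a rows kept: 3.

(Arena, NULL); (Forum, NULL); (Loft, 1); (Loft, 1); (Loft, NULL)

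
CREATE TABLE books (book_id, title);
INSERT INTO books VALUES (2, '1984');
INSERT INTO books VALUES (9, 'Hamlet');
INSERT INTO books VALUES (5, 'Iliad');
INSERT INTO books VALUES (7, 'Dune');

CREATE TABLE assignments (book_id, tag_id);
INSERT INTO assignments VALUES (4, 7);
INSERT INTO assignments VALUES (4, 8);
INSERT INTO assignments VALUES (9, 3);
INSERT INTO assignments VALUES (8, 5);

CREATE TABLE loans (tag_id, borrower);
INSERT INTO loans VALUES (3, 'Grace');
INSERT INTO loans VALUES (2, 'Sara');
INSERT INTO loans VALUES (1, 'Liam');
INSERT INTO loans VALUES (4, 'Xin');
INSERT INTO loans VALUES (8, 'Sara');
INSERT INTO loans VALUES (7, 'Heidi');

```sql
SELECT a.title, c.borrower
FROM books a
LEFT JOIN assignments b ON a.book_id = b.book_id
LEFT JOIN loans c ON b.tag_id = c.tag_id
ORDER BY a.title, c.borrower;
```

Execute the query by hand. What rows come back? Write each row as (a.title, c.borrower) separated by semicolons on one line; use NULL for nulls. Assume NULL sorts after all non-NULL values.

(1984, NULL); (Dune, NULL); (Hamlet, Grace); (Iliad, NULL)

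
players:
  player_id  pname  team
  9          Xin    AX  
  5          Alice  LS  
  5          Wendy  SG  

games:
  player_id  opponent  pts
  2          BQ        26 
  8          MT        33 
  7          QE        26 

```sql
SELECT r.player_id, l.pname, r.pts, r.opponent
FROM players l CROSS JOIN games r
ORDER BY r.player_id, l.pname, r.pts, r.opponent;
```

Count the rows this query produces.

9

CROSS JOIN pairs every row of `players` with every row of `games`: 3 × 3 = 9 rows.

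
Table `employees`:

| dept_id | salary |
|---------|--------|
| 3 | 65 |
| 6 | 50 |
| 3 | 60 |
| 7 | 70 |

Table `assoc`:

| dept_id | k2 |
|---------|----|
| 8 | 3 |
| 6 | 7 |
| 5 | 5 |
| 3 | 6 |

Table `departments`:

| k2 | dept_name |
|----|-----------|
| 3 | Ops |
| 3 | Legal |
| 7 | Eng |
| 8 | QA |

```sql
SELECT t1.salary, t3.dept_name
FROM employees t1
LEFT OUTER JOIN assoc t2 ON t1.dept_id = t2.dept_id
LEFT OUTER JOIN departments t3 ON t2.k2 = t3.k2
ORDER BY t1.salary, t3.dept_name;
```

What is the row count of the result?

4

Joins associate left-to-right: employees LEFT JOIN assoc on dept_id gives 4 intermediate row(s).
Then LEFT JOIN `departments t3` on k2: each of those 4 rows is kept; rows whose t2.k2 has no match in t3 get NULL for t3's columns.
Result: 4 row(s).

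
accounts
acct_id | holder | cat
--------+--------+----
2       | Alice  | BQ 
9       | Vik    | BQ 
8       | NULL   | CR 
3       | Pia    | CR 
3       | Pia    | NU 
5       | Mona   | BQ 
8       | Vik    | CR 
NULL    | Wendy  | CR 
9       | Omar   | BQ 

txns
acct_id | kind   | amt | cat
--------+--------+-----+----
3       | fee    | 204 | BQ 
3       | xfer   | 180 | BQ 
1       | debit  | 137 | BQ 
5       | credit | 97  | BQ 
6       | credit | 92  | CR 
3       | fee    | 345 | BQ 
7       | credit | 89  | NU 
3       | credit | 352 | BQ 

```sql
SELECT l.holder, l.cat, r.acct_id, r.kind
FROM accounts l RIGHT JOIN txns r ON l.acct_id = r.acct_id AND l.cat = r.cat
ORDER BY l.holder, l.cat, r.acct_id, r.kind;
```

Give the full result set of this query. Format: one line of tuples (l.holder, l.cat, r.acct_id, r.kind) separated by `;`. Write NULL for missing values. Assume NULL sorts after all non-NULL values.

(Mona, BQ, 5, credit); (NULL, NULL, 1, debit); (NULL, NULL, 3, credit); (NULL, NULL, 3, fee); (NULL, NULL, 3, fee); (NULL, NULL, 3, xfer); (NULL, NULL, 6, credit); (NULL, NULL, 7, credit)

RIGHT JOIN keeps every row from `txns`; unmatched rows get NULL for `accounts`'s columns.
Matching on l.acct_id = r.acct_id AND l.cat = r.cat. A NULL in a compared column never satisfies the condition.
- l row (acct_id=2, cat=BQ): no match.
- l row (acct_id=9, cat=BQ): no match.
- l row (acct_id=8, cat=CR): no match.
- l row (acct_id=3, cat=CR): no match.
- l row (acct_id=3, cat=NU): no match.
- l row (acct_id=5, cat=BQ): matches 1 r row(s) → 1 output row(s).
- l row (acct_id=8, cat=CR): no match.
- l row (acct_id=NULL, cat=CR): no match.
- l row (acct_id=9, cat=BQ): no match.
- plus 7 unmatched r row(s), each kept with NULL l columns.
After projecting and ordering:
l.holder | l.cat | r.acct_id | r.kind
Mona | BQ | 5 | credit
NULL | NULL | 1 | debit
NULL | NULL | 3 | credit
NULL | NULL | 3 | fee
NULL | NULL | 3 | fee
NULL | NULL | 3 | xfer
NULL | NULL | 6 | credit
NULL | NULL | 7 | credit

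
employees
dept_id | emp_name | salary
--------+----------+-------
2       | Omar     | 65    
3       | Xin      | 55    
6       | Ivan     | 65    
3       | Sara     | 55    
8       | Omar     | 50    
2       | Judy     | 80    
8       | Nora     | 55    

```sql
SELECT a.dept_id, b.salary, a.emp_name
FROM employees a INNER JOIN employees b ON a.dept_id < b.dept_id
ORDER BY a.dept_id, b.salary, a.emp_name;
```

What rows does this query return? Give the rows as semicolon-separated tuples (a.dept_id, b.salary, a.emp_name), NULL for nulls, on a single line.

INNER JOIN keeps only pairs where the ON condition holds.
Matching on a.dept_id < b.dept_id.
Matched pairs: 18.

(2, 50, Judy); (2, 50, Omar); (2, 55, Judy); (2, 55, Judy); (2, 55, Judy); (2, 55, Omar); (2, 55, Omar); (2, 55, Omar); (2, 65, Judy); (2, 65, Omar); (3, 50, Sara); (3, 50, Xin); (3, 55, Sara); (3, 55, Xin); (3, 65, Sara); (3, 65, Xin); (6, 50, Ivan); (6, 55, Ivan)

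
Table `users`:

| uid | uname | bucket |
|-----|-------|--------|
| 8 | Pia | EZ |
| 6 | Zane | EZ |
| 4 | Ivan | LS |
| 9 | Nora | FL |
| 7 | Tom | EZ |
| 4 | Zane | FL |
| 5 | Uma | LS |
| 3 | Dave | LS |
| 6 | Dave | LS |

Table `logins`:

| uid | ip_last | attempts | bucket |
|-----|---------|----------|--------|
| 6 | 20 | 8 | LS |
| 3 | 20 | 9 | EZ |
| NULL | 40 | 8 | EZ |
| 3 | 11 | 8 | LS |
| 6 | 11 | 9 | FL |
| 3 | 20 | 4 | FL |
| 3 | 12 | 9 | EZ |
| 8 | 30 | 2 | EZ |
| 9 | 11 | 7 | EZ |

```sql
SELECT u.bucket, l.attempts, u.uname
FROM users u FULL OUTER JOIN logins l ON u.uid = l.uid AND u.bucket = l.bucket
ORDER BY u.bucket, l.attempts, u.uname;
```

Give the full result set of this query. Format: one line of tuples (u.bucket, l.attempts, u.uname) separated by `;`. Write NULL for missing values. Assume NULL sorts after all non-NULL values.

FULL OUTER JOIN keeps every row from both sides; unmatched rows get NULL for the other side's columns.
Matching on u.uid = l.uid AND u.bucket = l.bucket. A NULL in a compared column never satisfies the condition.
Matched pairs: 3; unmatched u rows kept: 6; unmatched l rows kept: 6.

(EZ, 2, Pia); (EZ, NULL, Tom); (EZ, NULL, Zane); (FL, NULL, Nora); (FL, NULL, Zane); (LS, 8, Dave); (LS, 8, Dave); (LS, NULL, Ivan); (LS, NULL, Uma); (NULL, 4, NULL); (NULL, 7, NULL); (NULL, 8, NULL); (NULL, 9, NULL); (NULL, 9, NULL); (NULL, 9, NULL)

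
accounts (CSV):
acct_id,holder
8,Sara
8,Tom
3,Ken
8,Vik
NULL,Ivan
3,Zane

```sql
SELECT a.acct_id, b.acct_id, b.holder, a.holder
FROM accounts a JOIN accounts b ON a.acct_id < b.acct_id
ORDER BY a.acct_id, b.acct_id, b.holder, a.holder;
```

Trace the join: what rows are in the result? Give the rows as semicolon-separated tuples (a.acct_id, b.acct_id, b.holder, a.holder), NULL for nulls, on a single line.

(3, 8, Sara, Ken); (3, 8, Sara, Zane); (3, 8, Tom, Ken); (3, 8, Tom, Zane); (3, 8, Vik, Ken); (3, 8, Vik, Zane)

INNER JOIN keeps only pairs where the ON condition holds.
Matching on a.acct_id < b.acct_id. A NULL in a compared column never satisfies the condition.
- a[0] acct_id=8 → no match; dropped.
- a[1] acct_id=8 → no match; dropped.
- a[2] acct_id=3 → 3 match(es) in b → 3 row(s).
- a[3] acct_id=8 → no match; dropped.
- a[4] acct_id=NULL → no match; dropped.
- a[5] acct_id=3 → 3 match(es) in b → 3 row(s).
After projecting and ordering:
a.acct_id | b.acct_id | b.holder | a.holder
3 | 8 | Sara | Ken
3 | 8 | Sara | Zane
3 | 8 | Tom | Ken
3 | 8 | Tom | Zane
3 | 8 | Vik | Ken
3 | 8 | Vik | Zane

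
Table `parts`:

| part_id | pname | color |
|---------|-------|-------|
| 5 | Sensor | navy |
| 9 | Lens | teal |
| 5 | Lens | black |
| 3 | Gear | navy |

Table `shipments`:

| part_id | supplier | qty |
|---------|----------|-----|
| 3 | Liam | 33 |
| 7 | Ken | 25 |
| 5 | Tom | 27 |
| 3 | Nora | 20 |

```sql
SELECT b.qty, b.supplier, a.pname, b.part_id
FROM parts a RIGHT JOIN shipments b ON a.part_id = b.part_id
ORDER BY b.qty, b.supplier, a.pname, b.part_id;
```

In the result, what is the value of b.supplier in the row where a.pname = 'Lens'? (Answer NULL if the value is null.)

Tom

RIGHT JOIN keeps every row from `shipments`; unmatched rows get NULL for `parts`'s columns.
Matching on a.part_id = b.part_id.
- part_id=5: 1 matching b row(s), so 1 row(s) emitted.
- part_id=9: no matching b row.
- part_id=5: 1 matching b row(s), so 1 row(s) emitted.
- part_id=3: 2 matching b row(s), so 2 row(s) emitted.
- plus 1 unmatched b row(s), each kept with NULL a columns.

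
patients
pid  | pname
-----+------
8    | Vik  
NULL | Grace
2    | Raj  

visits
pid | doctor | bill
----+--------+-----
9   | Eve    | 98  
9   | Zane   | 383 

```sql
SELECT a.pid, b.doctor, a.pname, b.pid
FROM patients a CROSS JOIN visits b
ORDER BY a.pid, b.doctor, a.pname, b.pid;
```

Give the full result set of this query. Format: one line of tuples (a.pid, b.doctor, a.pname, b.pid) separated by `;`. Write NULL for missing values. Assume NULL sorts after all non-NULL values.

CROSS JOIN pairs every row of `patients` with every row of `visits`: 3 × 2 = 6 rows.
After projecting and ordering:
a.pid | b.doctor | a.pname | b.pid
2 | Eve | Raj | 9
2 | Zane | Raj | 9
8 | Eve | Vik | 9
8 | Zane | Vik | 9
NULL | Eve | Grace | 9
NULL | Zane | Grace | 9

(2, Eve, Raj, 9); (2, Zane, Raj, 9); (8, Eve, Vik, 9); (8, Zane, Vik, 9); (NULL, Eve, Grace, 9); (NULL, Zane, Grace, 9)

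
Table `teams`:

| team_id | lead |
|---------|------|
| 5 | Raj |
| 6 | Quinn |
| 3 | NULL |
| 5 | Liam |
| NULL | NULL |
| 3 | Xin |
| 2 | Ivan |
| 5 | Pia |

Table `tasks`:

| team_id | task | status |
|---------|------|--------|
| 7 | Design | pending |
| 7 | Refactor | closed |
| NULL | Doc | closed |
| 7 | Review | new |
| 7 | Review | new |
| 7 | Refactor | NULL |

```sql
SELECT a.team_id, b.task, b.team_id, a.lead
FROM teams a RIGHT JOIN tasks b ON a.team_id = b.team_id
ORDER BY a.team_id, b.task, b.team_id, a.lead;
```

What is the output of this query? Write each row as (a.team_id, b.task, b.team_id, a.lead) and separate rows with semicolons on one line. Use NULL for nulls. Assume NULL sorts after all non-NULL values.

(NULL, Design, 7, NULL); (NULL, Doc, NULL, NULL); (NULL, Refactor, 7, NULL); (NULL, Refactor, 7, NULL); (NULL, Review, 7, NULL); (NULL, Review, 7, NULL)

RIGHT JOIN keeps every row from `tasks`; unmatched rows get NULL for `teams`'s columns.
Matching on a.team_id = b.team_id. A NULL in a compared column never satisfies the condition.
Matched pairs: 0; unmatched b rows kept: 6.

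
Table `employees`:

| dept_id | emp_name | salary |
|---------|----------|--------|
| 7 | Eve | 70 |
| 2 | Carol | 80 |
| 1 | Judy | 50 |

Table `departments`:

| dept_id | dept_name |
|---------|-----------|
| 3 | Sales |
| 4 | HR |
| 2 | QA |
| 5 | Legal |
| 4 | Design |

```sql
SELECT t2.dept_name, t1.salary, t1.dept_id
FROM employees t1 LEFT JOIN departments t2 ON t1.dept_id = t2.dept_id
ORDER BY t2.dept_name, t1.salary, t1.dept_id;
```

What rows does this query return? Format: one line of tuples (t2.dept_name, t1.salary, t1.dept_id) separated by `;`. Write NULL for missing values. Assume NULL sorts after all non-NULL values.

(QA, 80, 2); (NULL, 50, 1); (NULL, 70, 7)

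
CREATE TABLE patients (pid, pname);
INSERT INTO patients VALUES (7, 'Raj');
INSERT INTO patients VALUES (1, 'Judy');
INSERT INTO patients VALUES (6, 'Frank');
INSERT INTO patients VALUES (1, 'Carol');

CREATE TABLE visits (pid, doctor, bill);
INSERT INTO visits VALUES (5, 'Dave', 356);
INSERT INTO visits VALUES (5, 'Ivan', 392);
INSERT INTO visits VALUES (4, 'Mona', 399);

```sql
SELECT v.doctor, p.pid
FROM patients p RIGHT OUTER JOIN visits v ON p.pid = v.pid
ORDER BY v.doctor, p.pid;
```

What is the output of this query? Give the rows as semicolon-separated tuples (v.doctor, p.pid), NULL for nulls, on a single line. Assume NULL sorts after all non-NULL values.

(Dave, NULL); (Ivan, NULL); (Mona, NULL)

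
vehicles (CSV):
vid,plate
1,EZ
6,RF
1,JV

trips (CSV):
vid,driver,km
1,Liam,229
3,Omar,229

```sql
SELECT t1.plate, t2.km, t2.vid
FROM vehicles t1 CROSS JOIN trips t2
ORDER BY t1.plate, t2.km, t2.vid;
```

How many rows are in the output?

6

CROSS JOIN pairs every row of `vehicles` with every row of `trips`: 3 × 2 = 6 rows.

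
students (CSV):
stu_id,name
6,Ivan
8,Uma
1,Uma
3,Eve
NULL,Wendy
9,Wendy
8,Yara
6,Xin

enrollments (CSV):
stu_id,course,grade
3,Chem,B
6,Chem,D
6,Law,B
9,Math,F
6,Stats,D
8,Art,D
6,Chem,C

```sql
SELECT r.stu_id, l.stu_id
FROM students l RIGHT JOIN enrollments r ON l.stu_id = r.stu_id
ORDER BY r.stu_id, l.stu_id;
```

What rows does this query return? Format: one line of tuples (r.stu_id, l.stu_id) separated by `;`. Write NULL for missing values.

RIGHT JOIN keeps every row from `enrollments`; unmatched rows get NULL for `students`'s columns.
Matching on l.stu_id = r.stu_id. A NULL in a compared column never satisfies the condition.
- stu_id=6: 4 matching r row(s), so 4 row(s) emitted.
- stu_id=8: 1 matching r row(s), so 1 row(s) emitted.
- stu_id=1: no matching r row.
- stu_id=3: 1 matching r row(s), so 1 row(s) emitted.
- stu_id=NULL: no matching r row.
- stu_id=9: 1 matching r row(s), so 1 row(s) emitted.
- stu_id=8: 1 matching r row(s), so 1 row(s) emitted.
- stu_id=6: 4 matching r row(s), so 4 row(s) emitted.
- every r row matched at least one l row.

(3, 3); (6, 6); (6, 6); (6, 6); (6, 6); (6, 6); (6, 6); (6, 6); (6, 6); (8, 8); (8, 8); (9, 9)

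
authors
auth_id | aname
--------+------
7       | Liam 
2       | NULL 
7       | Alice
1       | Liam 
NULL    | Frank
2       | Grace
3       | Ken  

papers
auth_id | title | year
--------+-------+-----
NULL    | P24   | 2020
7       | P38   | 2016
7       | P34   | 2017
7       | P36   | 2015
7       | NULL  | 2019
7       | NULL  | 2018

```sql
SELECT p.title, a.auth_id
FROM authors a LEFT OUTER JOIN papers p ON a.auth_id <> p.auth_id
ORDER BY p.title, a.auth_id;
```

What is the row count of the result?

LEFT JOIN keeps every row from `authors`; unmatched rows get NULL for `papers`'s columns.
Matching on a.auth_id <> p.auth_id. A NULL in a compared column never satisfies the condition.
Matched pairs: 20; unmatched a rows kept: 3.
Total: 20 matched + 3 padded = 23 rows.

23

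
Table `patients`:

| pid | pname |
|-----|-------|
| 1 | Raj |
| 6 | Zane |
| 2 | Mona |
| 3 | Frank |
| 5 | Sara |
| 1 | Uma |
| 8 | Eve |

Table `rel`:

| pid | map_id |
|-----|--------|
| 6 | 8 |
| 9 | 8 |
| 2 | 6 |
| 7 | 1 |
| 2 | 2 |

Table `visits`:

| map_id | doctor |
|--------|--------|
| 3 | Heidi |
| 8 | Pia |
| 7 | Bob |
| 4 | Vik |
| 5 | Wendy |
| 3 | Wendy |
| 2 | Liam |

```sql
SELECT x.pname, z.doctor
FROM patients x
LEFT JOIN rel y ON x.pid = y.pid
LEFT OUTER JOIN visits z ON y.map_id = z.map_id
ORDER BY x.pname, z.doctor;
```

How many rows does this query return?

8

Joins associate left-to-right: patients LEFT JOIN rel on pid gives 8 intermediate row(s).
Then LEFT JOIN `visits z` on map_id: each of those 8 rows is kept; rows whose y.map_id has no match in z get NULL for z's columns.
Result: 8 row(s).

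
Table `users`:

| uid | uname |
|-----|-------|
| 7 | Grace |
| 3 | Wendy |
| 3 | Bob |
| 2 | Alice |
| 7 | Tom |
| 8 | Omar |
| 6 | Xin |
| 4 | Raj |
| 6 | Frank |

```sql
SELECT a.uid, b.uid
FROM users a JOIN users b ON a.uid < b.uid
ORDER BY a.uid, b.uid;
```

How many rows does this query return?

33

INNER JOIN keeps only pairs where the ON condition holds.
Matching on a.uid < b.uid.
- a row (uid=7): matches 1 b row(s) → 1 output row(s).
- a row (uid=3): matches 6 b row(s) → 6 output row(s).
- a row (uid=3): matches 6 b row(s) → 6 output row(s).
- a row (uid=2): matches 8 b row(s) → 8 output row(s).
- a row (uid=7): matches 1 b row(s) → 1 output row(s).
- a row (uid=8): no match → dropped.
- a row (uid=6): matches 3 b row(s) → 3 output row(s).
- a row (uid=4): matches 5 b row(s) → 5 output row(s).
- a row (uid=6): matches 3 b row(s) → 3 output row(s).
Total: 33 rows.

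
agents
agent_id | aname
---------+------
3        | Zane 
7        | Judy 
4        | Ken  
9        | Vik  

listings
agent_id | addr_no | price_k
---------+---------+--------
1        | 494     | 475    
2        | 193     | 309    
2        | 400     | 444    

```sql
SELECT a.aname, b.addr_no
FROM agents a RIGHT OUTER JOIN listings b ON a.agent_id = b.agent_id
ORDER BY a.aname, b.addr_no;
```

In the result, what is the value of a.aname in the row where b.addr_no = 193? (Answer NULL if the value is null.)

RIGHT JOIN keeps every row from `listings`; unmatched rows get NULL for `agents`'s columns.
Matching on a.agent_id = b.agent_id.
- a row (agent_id=3): no match.
- a row (agent_id=7): no match.
- a row (agent_id=4): no match.
- a row (agent_id=9): no match.
- 3 row(s) from b found no a partner → padded with NULL.

NULL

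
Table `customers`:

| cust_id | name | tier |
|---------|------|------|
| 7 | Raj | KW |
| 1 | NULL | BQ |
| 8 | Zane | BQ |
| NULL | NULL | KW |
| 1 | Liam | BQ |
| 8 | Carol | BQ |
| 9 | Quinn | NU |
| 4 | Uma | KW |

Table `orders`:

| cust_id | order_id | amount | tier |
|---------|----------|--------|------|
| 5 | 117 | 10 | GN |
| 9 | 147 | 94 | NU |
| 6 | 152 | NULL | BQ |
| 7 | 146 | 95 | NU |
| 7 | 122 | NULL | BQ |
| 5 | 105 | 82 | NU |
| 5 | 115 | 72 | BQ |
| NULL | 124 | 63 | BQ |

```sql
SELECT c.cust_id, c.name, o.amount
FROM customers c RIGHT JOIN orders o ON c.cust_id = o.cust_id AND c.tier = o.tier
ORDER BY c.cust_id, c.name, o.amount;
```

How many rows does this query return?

8

RIGHT JOIN keeps every row from `orders`; unmatched rows get NULL for `customers`'s columns.
Matching on c.cust_id = o.cust_id AND c.tier = o.tier. A NULL in a compared column never satisfies the condition.
Matched pairs: 1; unmatched o rows kept: 7.
Total: 1 matched + 7 padded = 8 rows.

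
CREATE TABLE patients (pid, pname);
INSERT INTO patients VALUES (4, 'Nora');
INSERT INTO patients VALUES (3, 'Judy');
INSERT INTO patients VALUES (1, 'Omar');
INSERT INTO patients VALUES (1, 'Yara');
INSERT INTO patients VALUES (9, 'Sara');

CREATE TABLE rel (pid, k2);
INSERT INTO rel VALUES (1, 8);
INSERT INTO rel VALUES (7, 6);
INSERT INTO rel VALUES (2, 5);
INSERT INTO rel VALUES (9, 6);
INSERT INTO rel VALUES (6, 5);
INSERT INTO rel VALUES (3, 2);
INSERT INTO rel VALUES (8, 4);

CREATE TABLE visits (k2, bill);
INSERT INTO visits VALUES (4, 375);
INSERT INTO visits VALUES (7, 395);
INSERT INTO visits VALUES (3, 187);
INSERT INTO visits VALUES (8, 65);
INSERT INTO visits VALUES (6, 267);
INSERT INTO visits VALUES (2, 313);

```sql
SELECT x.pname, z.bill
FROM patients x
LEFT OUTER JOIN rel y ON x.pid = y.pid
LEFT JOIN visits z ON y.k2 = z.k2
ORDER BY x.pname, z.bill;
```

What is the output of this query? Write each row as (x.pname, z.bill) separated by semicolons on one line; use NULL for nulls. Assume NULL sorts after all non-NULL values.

Step 1 — x LEFT JOIN y on pid → 5 row(s).
Then LEFT JOIN `visits z` on k2: each of those 5 rows is kept; rows whose y.k2 has no match in z get NULL for z's columns.

(Judy, 313); (Nora, NULL); (Omar, 65); (Sara, 267); (Yara, 65)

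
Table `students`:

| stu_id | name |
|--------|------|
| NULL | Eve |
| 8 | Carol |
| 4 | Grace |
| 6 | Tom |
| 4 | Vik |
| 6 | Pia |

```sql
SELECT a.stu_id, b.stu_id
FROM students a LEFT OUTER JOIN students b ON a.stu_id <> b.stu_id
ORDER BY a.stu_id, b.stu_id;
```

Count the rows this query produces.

LEFT JOIN keeps every row from `students a`; unmatched rows get NULL for `students b`'s columns.
Matching on a.stu_id <> b.stu_id. A NULL in a compared column never satisfies the condition.
Matched pairs: 16; unmatched a rows kept: 1.
Total: 16 matched + 1 padded = 17 rows.

17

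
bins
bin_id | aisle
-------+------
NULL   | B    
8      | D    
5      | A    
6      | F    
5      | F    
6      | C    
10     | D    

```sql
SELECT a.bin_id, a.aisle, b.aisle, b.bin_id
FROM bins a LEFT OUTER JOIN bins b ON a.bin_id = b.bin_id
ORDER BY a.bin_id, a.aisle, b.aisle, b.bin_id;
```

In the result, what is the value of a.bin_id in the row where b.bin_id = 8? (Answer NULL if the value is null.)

LEFT JOIN keeps every row from `bins a`; unmatched rows get NULL for `bins b`'s columns.
Matching on a.bin_id = b.bin_id. A NULL in a compared column never satisfies the condition.
- a[0] bin_id=NULL → no match; kept with NULLs on the b side.
- a[1] bin_id=8 → 1 match(es) in b → 1 row(s).
- a[2] bin_id=5 → 2 match(es) in b → 2 row(s).
- a[3] bin_id=6 → 2 match(es) in b → 2 row(s).
- a[4] bin_id=5 → 2 match(es) in b → 2 row(s).
- a[5] bin_id=6 → 2 match(es) in b → 2 row(s).
- a[6] bin_id=10 → 1 match(es) in b → 1 row(s).

8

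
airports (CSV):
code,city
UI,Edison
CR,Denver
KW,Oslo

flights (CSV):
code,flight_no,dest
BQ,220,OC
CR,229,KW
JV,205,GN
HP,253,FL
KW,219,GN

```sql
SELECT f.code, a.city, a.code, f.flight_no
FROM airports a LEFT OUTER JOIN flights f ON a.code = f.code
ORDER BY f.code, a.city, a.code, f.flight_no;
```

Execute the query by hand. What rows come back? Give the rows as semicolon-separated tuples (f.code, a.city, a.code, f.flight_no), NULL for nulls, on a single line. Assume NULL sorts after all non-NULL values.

LEFT JOIN keeps every row from `airports`; unmatched rows get NULL for `flights`'s columns.
Matching on a.code = f.code.
- a (code=UI) has no partner → padded with NULL.
- a (code=CR) pairs with 1 row(s) of f.
- a (code=KW) pairs with 1 row(s) of f.
After projecting and ordering:
f.code | a.city | a.code | f.flight_no
CR | Denver | CR | 229
KW | Oslo | KW | 219
NULL | Edison | UI | NULL

(CR, Denver, CR, 229); (KW, Oslo, KW, 219); (NULL, Edison, UI, NULL)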